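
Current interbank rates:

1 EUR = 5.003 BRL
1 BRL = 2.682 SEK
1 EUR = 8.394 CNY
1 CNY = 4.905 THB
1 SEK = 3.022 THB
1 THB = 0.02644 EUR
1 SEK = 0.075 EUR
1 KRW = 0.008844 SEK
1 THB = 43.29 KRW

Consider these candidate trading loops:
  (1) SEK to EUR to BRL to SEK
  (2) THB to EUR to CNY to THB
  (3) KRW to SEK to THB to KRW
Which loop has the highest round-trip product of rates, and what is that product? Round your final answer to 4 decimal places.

1.1570

(1) 0.075 × 5.003 × 2.682 = 1.00635
(2) 0.02644 × 8.394 × 4.905 = 1.08860
(3) 0.008844 × 3.022 × 43.29 = 1.15699
Highest is cycle (3) at 1.1570 (>1, arbitrage).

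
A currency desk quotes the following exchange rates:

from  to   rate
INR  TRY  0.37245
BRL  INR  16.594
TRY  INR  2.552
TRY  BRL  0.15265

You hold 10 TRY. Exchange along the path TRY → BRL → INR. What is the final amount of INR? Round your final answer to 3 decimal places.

10 TRY × 0.15265 = 1.5265 BRL
1.5265 BRL × 16.594 = 25.330741 INR

25.331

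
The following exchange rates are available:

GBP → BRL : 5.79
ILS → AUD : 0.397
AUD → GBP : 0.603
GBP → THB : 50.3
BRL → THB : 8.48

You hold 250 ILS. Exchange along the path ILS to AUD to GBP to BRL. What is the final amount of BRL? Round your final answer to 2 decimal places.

250 ILS × 0.397 = 99.25 AUD
99.25 AUD × 0.603 = 59.84775 GBP
59.84775 GBP × 5.79 = 346.5184725 BRL

346.52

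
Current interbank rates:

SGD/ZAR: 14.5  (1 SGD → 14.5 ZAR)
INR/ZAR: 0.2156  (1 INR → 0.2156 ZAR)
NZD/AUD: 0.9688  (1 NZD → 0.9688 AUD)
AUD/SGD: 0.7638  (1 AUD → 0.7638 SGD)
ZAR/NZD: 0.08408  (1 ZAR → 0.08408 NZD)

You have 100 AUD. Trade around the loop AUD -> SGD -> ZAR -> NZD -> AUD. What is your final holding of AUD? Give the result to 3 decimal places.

100 AUD × 0.7638 = 76.38 SGD
76.38 SGD × 14.5 = 1107.51 ZAR
1107.51 ZAR × 0.08408 = 93.1194408 NZD
93.1194408 NZD × 0.9688 = 90.21411424704 AUD

90.214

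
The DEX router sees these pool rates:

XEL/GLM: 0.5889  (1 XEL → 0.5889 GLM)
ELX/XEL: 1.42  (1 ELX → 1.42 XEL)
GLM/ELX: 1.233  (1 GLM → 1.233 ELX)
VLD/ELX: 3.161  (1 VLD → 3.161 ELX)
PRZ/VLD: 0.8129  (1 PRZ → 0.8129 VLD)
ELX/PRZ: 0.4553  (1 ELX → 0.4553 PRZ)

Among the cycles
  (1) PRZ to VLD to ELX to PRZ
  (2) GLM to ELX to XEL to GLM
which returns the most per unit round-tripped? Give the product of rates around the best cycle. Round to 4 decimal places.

1.1699

(1) 0.8129 × 3.161 × 0.4553 = 1.16993
(2) 1.233 × 1.42 × 0.5889 = 1.03108
Highest is cycle (1) at 1.1699 (>1, arbitrage).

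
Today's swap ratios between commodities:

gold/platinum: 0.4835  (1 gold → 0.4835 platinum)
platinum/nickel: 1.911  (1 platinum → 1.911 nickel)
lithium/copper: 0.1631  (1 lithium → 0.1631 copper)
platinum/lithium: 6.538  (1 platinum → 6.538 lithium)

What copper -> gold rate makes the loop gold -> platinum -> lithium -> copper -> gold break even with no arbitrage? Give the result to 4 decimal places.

1.9396

Known legs of the cycle: 0.4835 × 6.538 × 0.1631 = 0.5155791613
For no arbitrage the full-cycle product must be 1, so the missing rate is 1 / 0.5155791613 ≈ 1.939566.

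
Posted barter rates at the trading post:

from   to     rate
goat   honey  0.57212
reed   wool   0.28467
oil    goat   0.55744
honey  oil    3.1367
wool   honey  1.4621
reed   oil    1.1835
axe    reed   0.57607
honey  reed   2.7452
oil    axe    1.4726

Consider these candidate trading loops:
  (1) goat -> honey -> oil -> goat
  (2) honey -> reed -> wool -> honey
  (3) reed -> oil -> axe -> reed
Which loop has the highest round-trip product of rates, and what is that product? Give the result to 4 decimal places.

1.1426

(1) 0.57212 × 3.1367 × 0.55744 = 1.00036
(2) 2.7452 × 0.28467 × 1.4621 = 1.14260
(3) 1.1835 × 1.4726 × 0.57607 = 1.00399
Highest is cycle (2) at 1.1426 (>1, arbitrage).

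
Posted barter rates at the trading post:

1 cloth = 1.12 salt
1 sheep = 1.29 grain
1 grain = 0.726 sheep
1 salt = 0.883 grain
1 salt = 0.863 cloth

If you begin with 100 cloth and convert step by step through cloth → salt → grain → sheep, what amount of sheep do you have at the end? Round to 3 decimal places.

71.798

100 cloth × 1.12 = 112 salt
112 salt × 0.883 = 98.896 grain
98.896 grain × 0.726 = 71.798496 sheep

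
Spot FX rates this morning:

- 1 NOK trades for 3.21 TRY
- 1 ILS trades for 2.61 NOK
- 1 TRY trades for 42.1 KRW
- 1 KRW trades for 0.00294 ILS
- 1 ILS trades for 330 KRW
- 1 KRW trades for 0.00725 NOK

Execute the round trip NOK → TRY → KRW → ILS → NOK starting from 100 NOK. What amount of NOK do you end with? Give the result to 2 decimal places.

100 NOK × 3.21 = 321 TRY
321 TRY × 42.1 = 13514.1 KRW
13514.1 KRW × 0.00294 = 39.731454 ILS
39.731454 ILS × 2.61 = 103.69909494 NOK

103.70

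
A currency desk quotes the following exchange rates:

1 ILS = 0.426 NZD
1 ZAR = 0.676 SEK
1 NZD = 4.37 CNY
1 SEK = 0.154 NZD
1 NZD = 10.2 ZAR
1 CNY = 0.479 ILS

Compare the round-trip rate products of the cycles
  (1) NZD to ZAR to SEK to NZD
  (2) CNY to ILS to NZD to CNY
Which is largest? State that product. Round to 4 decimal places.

1.0619

(1) 10.2 × 0.676 × 0.154 = 1.06186
(2) 0.479 × 0.426 × 4.37 = 0.89172
Highest is cycle (1) at 1.0619 (>1, arbitrage).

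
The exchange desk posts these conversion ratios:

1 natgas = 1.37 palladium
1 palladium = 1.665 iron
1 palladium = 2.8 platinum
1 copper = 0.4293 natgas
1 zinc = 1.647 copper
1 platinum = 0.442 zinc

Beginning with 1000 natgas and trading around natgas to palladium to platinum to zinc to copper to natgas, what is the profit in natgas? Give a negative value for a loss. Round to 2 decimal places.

198.82

1000 natgas × 1.37 = 1370 palladium
1370 palladium × 2.8 = 3836 platinum
3836 platinum × 0.442 = 1695.512 zinc
1695.512 zinc × 1.647 = 2792.508264 copper
2792.508264 copper × 0.4293 = 1198.8237977352 natgas
Net change: 1198.8237977352 − 1000 = 198.8237977352 natgas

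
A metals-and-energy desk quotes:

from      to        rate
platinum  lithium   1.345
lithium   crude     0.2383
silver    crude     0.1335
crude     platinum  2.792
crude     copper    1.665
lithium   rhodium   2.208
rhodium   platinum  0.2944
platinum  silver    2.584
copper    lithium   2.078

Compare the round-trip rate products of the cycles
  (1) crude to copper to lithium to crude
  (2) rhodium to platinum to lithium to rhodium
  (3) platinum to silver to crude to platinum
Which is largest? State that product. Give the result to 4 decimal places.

(1) 1.665 × 2.078 × 0.2383 = 0.82449
(2) 0.2944 × 1.345 × 2.208 = 0.87430
(3) 2.584 × 0.1335 × 2.792 = 0.96314
Highest is cycle (3) at 0.9631 (≤1, no arbitrage).

0.9631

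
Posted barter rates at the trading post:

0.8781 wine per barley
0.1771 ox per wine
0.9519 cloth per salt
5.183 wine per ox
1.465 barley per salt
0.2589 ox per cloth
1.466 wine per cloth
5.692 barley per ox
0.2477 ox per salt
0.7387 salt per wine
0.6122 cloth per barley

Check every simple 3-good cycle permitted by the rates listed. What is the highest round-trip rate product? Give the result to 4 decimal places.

wine→salt→cloth→wine: 0.7387 × 0.9519 × 1.466 = 1.03085
wine→salt→barley→wine: 0.7387 × 1.465 × 0.8781 = 0.95028
wine→salt→ox→wine: 0.7387 × 0.2477 × 5.183 = 0.94836
ox→barley→cloth→ox: 5.692 × 0.6122 × 0.2589 = 0.90217
wine→ox→barley→wine: 0.1771 × 5.692 × 0.8781 = 0.88517
Maximum is wine→salt→cloth→wine at 1.0308; arbitrage exists.

1.0308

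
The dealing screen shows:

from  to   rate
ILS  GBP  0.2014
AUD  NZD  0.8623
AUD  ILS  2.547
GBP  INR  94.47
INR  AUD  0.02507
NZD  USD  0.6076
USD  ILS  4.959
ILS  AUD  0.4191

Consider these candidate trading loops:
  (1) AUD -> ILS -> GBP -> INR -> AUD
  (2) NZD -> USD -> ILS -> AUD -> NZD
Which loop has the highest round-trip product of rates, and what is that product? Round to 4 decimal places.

(1) 2.547 × 0.2014 × 94.47 × 0.02507 = 1.21489
(2) 0.6076 × 4.959 × 0.4191 × 0.8623 = 1.08890
Highest is cycle (1) at 1.2149 (>1, arbitrage).

1.2149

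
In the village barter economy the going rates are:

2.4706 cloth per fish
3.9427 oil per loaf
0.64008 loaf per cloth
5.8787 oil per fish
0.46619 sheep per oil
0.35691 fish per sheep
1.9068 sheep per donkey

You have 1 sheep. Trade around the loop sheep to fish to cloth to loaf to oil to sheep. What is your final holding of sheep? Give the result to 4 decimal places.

1.0374

1 sheep × 0.35691 = 0.35691 fish
0.35691 fish × 2.4706 = 0.881781846 cloth
0.881781846 cloth × 0.64008 = 0.56441092398768 loaf
0.56441092398768 loaf × 3.9427 = 2.225302950006225936 oil
2.225302950006225936 oil × 0.46619 = 1.03741398226340246910384 sheep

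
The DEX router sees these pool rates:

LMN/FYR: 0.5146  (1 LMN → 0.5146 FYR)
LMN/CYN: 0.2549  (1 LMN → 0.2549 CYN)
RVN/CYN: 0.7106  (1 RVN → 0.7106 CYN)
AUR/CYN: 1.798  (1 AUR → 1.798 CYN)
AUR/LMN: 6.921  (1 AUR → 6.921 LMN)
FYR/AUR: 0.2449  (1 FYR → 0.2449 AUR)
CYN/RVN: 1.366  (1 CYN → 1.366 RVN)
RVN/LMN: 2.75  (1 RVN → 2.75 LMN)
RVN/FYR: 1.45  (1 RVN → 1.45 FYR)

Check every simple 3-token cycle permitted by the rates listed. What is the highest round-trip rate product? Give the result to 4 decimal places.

0.9575

CYN→RVN→LMN→CYN: 1.366 × 2.75 × 0.2549 = 0.95753
FYR→AUR→LMN→FYR: 0.2449 × 6.921 × 0.5146 = 0.87222
Maximum is CYN→RVN→LMN→CYN at 0.9575; no arbitrage — every cycle loses value.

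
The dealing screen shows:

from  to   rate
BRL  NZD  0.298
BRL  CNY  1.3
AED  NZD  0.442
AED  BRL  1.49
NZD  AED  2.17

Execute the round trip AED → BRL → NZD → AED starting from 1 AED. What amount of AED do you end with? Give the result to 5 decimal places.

1 AED × 1.49 = 1.49 BRL
1.49 BRL × 0.298 = 0.44402 NZD
0.44402 NZD × 2.17 = 0.9635234 AED

0.96352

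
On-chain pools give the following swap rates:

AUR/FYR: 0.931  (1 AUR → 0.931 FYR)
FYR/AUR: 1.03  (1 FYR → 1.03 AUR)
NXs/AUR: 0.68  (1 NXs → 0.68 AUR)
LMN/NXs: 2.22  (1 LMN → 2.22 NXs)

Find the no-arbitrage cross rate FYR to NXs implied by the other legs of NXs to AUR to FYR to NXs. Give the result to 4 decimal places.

Known legs of the cycle: 0.68 × 0.931 = 0.63308
For no arbitrage the full-cycle product must be 1, so the missing rate is 1 / 0.63308 ≈ 1.579579.

1.5796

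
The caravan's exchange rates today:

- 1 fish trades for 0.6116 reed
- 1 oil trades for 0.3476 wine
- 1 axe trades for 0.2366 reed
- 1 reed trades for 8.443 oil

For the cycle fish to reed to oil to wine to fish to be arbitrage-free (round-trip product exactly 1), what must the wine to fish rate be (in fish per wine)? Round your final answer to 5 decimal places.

Known legs of the cycle: 0.6116 × 8.443 × 0.3476 = 1.79491560688
For no arbitrage the full-cycle product must be 1, so the missing rate is 1 / 1.79491560688 ≈ 0.5571293.

0.55713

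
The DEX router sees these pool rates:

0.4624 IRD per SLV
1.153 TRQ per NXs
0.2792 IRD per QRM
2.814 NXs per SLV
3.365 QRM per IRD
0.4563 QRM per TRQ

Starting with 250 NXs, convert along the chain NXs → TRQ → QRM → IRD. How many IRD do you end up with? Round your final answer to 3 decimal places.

250 NXs × 1.153 = 288.25 TRQ
288.25 TRQ × 0.4563 = 131.528475 QRM
131.528475 QRM × 0.2792 = 36.72275022 IRD

36.723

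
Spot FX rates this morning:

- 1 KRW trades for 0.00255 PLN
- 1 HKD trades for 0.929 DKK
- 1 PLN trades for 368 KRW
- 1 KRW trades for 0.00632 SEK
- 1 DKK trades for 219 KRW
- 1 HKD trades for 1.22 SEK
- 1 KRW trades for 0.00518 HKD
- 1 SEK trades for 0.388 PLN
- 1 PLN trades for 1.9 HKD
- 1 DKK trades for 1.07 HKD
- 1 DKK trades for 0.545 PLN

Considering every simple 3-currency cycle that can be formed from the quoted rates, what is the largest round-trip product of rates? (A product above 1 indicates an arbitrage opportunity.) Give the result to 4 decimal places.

HKD→DKK→KRW→HKD: 0.929 × 219 × 0.00518 = 1.05388
PLN→HKD→DKK→PLN: 1.9 × 0.929 × 0.545 = 0.96198
PLN→KRW→SEK→PLN: 368 × 0.00632 × 0.388 = 0.90239
PLN→HKD→SEK→PLN: 1.9 × 1.22 × 0.388 = 0.89938
Maximum is HKD→DKK→KRW→HKD at 1.0539; arbitrage exists.

1.0539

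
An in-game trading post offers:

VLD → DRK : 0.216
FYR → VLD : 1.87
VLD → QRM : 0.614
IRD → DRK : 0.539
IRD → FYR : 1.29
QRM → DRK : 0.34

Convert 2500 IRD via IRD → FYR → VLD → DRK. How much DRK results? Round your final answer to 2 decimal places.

2500 IRD × 1.29 = 3225 FYR
3225 FYR × 1.87 = 6030.75 VLD
6030.75 VLD × 0.216 = 1302.642 DRK

1302.64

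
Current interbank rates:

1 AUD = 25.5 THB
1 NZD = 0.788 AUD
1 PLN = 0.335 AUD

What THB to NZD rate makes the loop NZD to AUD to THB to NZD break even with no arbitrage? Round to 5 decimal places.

Known legs of the cycle: 0.788 × 25.5 = 20.094
For no arbitrage the full-cycle product must be 1, so the missing rate is 1 / 20.094 ≈ 0.0497661.

0.04977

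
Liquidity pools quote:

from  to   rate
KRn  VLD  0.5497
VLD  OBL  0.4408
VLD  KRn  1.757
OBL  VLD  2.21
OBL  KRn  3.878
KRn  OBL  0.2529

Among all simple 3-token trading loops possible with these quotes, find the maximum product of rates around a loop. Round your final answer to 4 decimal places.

KRn→OBL→VLD→KRn: 0.2529 × 2.21 × 1.757 = 0.98200
KRn→VLD→OBL→KRn: 0.5497 × 0.4408 × 3.878 = 0.93967
Maximum is KRn→OBL→VLD→KRn at 0.9820; no arbitrage — every cycle loses value.

0.9820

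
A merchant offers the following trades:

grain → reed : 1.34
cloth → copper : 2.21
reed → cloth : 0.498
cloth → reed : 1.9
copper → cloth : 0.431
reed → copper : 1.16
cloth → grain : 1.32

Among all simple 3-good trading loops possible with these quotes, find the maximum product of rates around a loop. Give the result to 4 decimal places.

copper→cloth→reed→copper: 0.431 × 1.9 × 1.16 = 0.94992
grain→reed→cloth→grain: 1.34 × 0.498 × 1.32 = 0.88086
Maximum is copper→cloth→reed→copper at 0.9499; no arbitrage — every cycle loses value.

0.9499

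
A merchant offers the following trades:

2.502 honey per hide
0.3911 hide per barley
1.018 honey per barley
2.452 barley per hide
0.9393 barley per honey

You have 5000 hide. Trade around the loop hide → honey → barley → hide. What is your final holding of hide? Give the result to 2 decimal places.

4595.68

5000 hide × 2.502 = 12510 honey
12510 honey × 0.9393 = 11750.643 barley
11750.643 barley × 0.3911 = 4595.6764773 hide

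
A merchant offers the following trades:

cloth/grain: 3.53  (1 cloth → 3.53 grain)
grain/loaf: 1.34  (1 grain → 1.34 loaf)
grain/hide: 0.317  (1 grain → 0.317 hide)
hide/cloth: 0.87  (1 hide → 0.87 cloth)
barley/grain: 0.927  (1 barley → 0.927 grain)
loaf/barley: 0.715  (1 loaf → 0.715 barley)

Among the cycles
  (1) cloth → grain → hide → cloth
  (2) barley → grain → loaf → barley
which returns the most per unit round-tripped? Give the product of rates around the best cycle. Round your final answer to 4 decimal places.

(1) 3.53 × 0.317 × 0.87 = 0.97354
(2) 0.927 × 1.34 × 0.715 = 0.88816
Highest is cycle (1) at 0.9735 (≤1, no arbitrage).

0.9735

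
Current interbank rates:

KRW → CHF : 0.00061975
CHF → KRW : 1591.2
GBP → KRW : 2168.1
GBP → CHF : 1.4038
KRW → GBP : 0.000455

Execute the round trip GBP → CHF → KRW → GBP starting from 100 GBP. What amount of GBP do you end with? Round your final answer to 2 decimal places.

101.63

100 GBP × 1.4038 = 140.38 CHF
140.38 CHF × 1591.2 = 223372.656 KRW
223372.656 KRW × 0.000455 = 101.63455848 GBP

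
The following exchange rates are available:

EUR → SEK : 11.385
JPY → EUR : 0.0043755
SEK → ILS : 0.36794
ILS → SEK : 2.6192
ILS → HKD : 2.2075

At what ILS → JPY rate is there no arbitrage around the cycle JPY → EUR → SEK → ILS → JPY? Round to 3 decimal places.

Known legs of the cycle: 0.0043755 × 11.385 × 0.36794 = 0.01832895593595
For no arbitrage the full-cycle product must be 1, so the missing rate is 1 / 0.01832895593595 ≈ 54.55848.

54.558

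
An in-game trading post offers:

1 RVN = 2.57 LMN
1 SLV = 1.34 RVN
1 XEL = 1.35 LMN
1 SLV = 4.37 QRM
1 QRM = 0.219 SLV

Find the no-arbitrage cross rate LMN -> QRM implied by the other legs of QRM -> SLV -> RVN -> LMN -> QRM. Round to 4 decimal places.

1.3259

Known legs of the cycle: 0.219 × 1.34 × 2.57 = 0.7541922
For no arbitrage the full-cycle product must be 1, so the missing rate is 1 / 0.7541922 ≈ 1.325922.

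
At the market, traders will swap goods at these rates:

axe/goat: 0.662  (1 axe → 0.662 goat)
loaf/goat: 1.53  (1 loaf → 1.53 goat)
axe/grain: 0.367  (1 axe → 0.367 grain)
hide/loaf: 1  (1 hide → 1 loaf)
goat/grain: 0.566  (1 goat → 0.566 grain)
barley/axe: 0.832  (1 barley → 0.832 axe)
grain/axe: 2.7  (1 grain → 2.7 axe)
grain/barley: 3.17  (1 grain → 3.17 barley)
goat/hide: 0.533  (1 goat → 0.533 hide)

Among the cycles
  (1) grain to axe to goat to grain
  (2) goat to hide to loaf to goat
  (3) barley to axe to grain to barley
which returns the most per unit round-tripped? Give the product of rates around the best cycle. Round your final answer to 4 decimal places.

1.0117

(1) 2.7 × 0.662 × 0.566 = 1.01167
(2) 0.533 × 1 × 1.53 = 0.81549
(3) 0.832 × 0.367 × 3.17 = 0.96794
Highest is cycle (1) at 1.0117 (>1, arbitrage).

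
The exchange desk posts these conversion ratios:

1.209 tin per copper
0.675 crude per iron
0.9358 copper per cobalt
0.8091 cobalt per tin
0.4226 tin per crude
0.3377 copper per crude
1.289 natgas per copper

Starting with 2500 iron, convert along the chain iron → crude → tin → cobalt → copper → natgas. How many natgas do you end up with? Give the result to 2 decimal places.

2500 iron × 0.675 = 1687.5 crude
1687.5 crude × 0.4226 = 713.1375 tin
713.1375 tin × 0.8091 = 576.99955125 cobalt
576.99955125 cobalt × 0.9358 = 539.95618005975 copper
539.95618005975 copper × 1.289 = 696.00351609701775 natgas

696.00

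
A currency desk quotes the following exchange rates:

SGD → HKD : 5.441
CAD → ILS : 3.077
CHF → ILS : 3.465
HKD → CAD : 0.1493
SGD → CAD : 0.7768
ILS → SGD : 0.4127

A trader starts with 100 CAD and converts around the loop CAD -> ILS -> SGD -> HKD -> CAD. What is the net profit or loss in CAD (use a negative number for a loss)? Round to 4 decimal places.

3.1574

100 CAD × 3.077 = 307.7 ILS
307.7 ILS × 0.4127 = 126.98779 SGD
126.98779 SGD × 5.441 = 690.94056539 HKD
690.94056539 HKD × 0.1493 = 103.157426412727 CAD
Net change: 103.157426412727 − 100 = 3.157426412727 CAD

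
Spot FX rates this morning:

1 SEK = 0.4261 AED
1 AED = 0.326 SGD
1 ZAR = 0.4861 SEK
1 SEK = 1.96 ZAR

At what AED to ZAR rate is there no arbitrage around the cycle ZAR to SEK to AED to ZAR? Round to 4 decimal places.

Known legs of the cycle: 0.4861 × 0.4261 = 0.20712721
For no arbitrage the full-cycle product must be 1, so the missing rate is 1 / 0.20712721 ≈ 4.827951.

4.8280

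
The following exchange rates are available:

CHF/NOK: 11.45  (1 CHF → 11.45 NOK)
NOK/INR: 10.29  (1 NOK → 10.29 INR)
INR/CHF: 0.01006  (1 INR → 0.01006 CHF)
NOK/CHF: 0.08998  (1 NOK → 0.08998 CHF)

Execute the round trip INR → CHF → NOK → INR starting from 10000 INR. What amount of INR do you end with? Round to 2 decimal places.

10000 INR × 0.01006 = 100.6 CHF
100.6 CHF × 11.45 = 1151.87 NOK
1151.87 NOK × 10.29 = 11852.7423 INR

11852.74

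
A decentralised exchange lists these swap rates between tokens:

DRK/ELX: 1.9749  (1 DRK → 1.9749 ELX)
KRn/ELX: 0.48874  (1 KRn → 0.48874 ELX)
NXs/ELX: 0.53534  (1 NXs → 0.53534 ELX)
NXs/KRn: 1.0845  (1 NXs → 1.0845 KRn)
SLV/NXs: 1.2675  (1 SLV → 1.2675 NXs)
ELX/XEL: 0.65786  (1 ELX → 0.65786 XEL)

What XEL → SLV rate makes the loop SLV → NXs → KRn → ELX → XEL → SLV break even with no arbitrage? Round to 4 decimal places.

Known legs of the cycle: 1.2675 × 1.0845 × 0.48874 × 0.65786 = 0.4419660292608015
For no arbitrage the full-cycle product must be 1, so the missing rate is 1 / 0.4419660292608015 ≈ 2.262617.

2.2626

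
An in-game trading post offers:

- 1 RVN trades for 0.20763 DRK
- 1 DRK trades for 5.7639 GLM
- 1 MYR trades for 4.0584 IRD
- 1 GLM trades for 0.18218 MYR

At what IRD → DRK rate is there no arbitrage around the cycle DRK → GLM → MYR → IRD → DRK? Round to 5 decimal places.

0.23465

Known legs of the cycle: 5.7639 × 0.18218 × 4.0584 = 4.2615931384368
For no arbitrage the full-cycle product must be 1, so the missing rate is 1 / 4.2615931384368 ≈ 0.2346540.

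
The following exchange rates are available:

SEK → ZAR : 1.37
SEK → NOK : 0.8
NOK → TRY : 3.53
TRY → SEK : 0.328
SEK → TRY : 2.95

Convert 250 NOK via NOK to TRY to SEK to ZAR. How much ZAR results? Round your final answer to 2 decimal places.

396.56

250 NOK × 3.53 = 882.5 TRY
882.5 TRY × 0.328 = 289.46 SEK
289.46 SEK × 1.37 = 396.5602 ZAR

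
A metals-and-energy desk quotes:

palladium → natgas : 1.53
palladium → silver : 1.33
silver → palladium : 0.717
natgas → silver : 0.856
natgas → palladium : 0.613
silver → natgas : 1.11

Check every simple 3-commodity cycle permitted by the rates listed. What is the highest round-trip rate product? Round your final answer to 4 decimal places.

silver→palladium→natgas→silver: 0.717 × 1.53 × 0.856 = 0.93904
silver→natgas→palladium→silver: 1.11 × 0.613 × 1.33 = 0.90497
Maximum is silver→palladium→natgas→silver at 0.9390; no arbitrage — every cycle loses value.

0.9390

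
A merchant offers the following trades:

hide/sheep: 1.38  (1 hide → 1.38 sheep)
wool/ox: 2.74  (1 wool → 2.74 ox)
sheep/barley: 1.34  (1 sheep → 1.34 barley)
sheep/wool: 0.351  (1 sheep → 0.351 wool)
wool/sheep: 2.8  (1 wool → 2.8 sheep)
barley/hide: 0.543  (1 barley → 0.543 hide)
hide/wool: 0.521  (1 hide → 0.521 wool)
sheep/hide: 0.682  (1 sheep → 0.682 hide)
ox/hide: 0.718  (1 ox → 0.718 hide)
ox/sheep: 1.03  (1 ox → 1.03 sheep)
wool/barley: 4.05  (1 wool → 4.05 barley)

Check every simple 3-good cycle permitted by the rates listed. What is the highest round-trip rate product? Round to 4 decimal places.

1.1458

barley→hide→wool→barley: 0.543 × 0.521 × 4.05 = 1.14576
wool→ox→hide→wool: 2.74 × 0.718 × 0.521 = 1.02497
sheep→barley→hide→sheep: 1.34 × 0.543 × 1.38 = 1.00412
sheep→hide→wool→sheep: 0.682 × 0.521 × 2.8 = 0.99490
sheep→wool→ox→sheep: 0.351 × 2.74 × 1.03 = 0.99059
Maximum is barley→hide→wool→barley at 1.1458; arbitrage exists.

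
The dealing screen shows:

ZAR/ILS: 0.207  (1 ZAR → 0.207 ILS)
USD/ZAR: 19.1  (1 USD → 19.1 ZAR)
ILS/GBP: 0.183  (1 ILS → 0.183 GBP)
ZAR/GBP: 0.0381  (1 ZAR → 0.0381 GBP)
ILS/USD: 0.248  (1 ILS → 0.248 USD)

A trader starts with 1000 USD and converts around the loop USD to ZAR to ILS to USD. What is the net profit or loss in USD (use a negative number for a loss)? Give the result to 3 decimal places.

-19.482

1000 USD × 19.1 = 19100 ZAR
19100 ZAR × 0.207 = 3953.7 ILS
3953.7 ILS × 0.248 = 980.5176 USD
Net change: 980.5176 − 1000 = -19.4824 USD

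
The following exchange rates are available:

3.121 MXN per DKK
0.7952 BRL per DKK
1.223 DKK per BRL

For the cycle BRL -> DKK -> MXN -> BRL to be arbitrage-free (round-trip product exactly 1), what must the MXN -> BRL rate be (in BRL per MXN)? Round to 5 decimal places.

Known legs of the cycle: 1.223 × 3.121 = 3.816983
For no arbitrage the full-cycle product must be 1, so the missing rate is 1 / 3.816983 ≈ 0.2619870.

0.26199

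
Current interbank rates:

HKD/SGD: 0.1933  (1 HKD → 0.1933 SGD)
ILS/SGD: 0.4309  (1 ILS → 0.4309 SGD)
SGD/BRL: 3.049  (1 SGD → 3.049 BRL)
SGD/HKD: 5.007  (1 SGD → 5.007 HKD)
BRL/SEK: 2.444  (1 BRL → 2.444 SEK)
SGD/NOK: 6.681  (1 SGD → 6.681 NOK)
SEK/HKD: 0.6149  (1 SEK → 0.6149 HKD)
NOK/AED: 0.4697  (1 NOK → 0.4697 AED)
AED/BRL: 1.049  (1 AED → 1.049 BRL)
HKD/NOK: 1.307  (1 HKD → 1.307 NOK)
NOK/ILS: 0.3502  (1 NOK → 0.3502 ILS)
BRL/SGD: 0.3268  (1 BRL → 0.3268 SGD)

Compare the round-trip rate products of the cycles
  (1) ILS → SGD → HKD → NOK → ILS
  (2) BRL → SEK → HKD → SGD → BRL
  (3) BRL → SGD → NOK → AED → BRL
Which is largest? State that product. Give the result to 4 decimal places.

1.0758

(1) 0.4309 × 5.007 × 1.307 × 0.3502 = 0.98752
(2) 2.444 × 0.6149 × 0.1933 × 3.049 = 0.88572
(3) 0.3268 × 6.681 × 0.4697 × 1.049 = 1.07577
Highest is cycle (3) at 1.0758 (>1, arbitrage).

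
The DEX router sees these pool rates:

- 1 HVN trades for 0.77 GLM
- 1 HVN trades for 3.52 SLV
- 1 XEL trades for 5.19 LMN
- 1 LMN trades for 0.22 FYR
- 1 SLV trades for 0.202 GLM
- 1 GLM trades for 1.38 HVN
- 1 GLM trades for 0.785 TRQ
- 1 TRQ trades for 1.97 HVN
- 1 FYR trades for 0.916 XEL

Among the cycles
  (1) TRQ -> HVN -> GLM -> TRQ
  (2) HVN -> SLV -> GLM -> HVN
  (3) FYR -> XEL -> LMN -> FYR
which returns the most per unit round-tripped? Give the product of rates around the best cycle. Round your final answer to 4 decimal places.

1.1908

(1) 1.97 × 0.77 × 0.785 = 1.19077
(2) 3.52 × 0.202 × 1.38 = 0.98124
(3) 0.916 × 5.19 × 0.22 = 1.04589
Highest is cycle (1) at 1.1908 (>1, arbitrage).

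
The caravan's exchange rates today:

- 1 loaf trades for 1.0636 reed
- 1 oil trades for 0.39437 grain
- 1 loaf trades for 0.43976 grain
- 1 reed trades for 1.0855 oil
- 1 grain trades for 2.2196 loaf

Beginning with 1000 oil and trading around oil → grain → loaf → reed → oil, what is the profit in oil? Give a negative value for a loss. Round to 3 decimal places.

10.617

1000 oil × 0.39437 = 394.37 grain
394.37 grain × 2.2196 = 875.343652 loaf
875.343652 loaf × 1.0636 = 931.0155082672 reed
931.0155082672 reed × 1.0855 = 1010.6173342240456 oil
Net change: 1010.6173342240456 − 1000 = 10.6173342240456 oil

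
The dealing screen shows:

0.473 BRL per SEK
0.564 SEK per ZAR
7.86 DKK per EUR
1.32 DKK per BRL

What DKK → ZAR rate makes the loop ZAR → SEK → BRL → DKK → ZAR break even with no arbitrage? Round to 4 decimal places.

Known legs of the cycle: 0.564 × 0.473 × 1.32 = 0.35213904
For no arbitrage the full-cycle product must be 1, so the missing rate is 1 / 0.35213904 ≈ 2.839787.

2.8398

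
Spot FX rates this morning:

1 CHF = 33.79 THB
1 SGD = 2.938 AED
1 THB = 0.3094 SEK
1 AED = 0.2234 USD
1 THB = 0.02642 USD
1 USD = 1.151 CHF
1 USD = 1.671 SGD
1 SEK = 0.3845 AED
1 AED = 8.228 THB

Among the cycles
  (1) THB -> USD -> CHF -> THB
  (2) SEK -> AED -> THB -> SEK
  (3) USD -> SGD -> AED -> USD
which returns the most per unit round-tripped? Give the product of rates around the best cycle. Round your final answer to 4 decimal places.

(1) 0.02642 × 1.151 × 33.79 = 1.02753
(2) 0.3845 × 8.228 × 0.3094 = 0.97884
(3) 1.671 × 2.938 × 0.2234 = 1.09676
Highest is cycle (3) at 1.0968 (>1, arbitrage).

1.0968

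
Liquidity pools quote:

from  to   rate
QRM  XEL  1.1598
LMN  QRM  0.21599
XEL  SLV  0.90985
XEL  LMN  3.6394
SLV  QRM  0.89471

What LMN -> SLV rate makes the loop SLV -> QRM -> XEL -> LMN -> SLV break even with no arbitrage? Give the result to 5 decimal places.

Known legs of the cycle: 0.89471 × 1.1598 × 3.6394 = 3.7765495443252
For no arbitrage the full-cycle product must be 1, so the missing rate is 1 / 3.7765495443252 ≈ 0.2647920.

0.26479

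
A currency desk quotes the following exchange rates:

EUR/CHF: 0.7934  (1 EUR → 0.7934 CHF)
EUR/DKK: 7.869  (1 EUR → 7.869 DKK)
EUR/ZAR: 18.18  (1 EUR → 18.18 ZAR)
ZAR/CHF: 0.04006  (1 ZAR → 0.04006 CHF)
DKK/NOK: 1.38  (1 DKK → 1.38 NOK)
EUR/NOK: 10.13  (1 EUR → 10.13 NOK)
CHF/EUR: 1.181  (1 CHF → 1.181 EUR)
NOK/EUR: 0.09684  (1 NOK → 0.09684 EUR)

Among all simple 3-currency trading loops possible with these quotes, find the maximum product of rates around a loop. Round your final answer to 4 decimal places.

1.0516

EUR→DKK→NOK→EUR: 7.869 × 1.38 × 0.09684 = 1.05161
ZAR→CHF→EUR→ZAR: 0.04006 × 1.181 × 18.18 = 0.86011
Maximum is EUR→DKK→NOK→EUR at 1.0516; arbitrage exists.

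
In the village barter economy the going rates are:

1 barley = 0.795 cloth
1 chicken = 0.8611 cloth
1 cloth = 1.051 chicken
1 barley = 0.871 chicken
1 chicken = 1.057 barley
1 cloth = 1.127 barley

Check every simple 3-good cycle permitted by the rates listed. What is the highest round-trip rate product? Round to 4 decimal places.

cloth→chicken→barley→cloth: 1.051 × 1.057 × 0.795 = 0.88317
cloth→barley→chicken→cloth: 1.127 × 0.871 × 0.8611 = 0.84527
Maximum is cloth→chicken→barley→cloth at 0.8832; no arbitrage — every cycle loses value.

0.8832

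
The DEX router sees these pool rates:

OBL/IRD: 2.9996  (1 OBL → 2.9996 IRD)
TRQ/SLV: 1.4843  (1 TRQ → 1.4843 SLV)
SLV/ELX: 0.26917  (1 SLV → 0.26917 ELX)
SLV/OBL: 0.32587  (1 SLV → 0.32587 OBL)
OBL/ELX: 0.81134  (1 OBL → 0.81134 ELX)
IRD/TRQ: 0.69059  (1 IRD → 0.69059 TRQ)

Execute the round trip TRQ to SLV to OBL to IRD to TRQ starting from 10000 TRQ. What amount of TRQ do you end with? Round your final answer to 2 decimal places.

10019.58

10000 TRQ × 1.4843 = 14843 SLV
14843 SLV × 0.32587 = 4836.88841 OBL
4836.88841 OBL × 2.9996 = 14508.730474636 IRD
14508.730474636 IRD × 0.69059 = 10019.58417847887524 TRQ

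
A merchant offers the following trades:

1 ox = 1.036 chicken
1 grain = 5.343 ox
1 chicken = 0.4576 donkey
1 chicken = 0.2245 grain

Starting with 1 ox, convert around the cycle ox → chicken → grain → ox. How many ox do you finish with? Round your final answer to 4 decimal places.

1.2427

1 ox × 1.036 = 1.036 chicken
1.036 chicken × 0.2245 = 0.232582 grain
0.232582 grain × 5.343 = 1.242685626 ox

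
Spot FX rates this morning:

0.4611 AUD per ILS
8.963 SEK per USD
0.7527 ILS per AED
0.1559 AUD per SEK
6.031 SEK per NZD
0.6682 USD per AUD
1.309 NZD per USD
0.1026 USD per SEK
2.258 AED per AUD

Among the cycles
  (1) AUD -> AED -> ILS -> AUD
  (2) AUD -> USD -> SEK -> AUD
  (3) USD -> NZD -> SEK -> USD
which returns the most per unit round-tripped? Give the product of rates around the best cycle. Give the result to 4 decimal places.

(1) 2.258 × 0.7527 × 0.4611 = 0.78368
(2) 0.6682 × 8.963 × 0.1559 = 0.93370
(3) 1.309 × 6.031 × 0.1026 = 0.80998
Highest is cycle (2) at 0.9337 (≤1, no arbitrage).

0.9337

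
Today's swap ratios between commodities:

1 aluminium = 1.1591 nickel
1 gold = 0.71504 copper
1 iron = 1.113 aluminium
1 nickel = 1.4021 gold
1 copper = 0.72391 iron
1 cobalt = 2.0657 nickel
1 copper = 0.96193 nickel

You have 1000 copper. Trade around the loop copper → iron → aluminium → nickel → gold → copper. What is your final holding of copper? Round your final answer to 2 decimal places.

1000 copper × 0.72391 = 723.91 iron
723.91 iron × 1.113 = 805.71183 aluminium
805.71183 aluminium × 1.1591 = 933.900582153 nickel
933.900582153 nickel × 1.4021 = 1309.4220062367213 gold
1309.4220062367213 gold × 0.71504 = 936.289111339505198352 copper

936.29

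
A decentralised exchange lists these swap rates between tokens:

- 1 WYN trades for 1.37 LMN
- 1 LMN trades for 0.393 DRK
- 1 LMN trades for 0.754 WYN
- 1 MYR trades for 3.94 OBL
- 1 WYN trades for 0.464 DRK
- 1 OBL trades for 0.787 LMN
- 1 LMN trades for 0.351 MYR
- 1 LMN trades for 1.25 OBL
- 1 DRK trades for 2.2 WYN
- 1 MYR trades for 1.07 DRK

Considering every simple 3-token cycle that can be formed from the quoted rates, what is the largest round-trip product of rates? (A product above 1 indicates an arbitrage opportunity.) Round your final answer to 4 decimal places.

WYN→LMN→DRK→WYN: 1.37 × 0.393 × 2.2 = 1.18450
MYR→OBL→LMN→MYR: 3.94 × 0.787 × 0.351 = 1.08837
Maximum is WYN→LMN→DRK→WYN at 1.1845; arbitrage exists.

1.1845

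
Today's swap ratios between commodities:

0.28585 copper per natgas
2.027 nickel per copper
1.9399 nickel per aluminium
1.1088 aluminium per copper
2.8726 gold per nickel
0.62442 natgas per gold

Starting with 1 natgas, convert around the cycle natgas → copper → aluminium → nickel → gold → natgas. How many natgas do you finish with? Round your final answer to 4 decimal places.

1.1029

1 natgas × 0.28585 = 0.28585 copper
0.28585 copper × 1.1088 = 0.31695048 aluminium
0.31695048 aluminium × 1.9399 = 0.614852236152 nickel
0.614852236152 nickel × 2.8726 = 1.7662245335702352 gold
1.7662245335702352 gold × 0.62442 = 1.102865923251926263584 natgas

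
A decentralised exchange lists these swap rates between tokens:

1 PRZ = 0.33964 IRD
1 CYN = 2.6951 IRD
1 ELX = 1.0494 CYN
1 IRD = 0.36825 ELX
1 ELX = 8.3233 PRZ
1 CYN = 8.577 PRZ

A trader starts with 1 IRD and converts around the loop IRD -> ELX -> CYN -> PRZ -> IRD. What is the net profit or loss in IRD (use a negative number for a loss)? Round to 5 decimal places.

1 IRD × 0.36825 = 0.36825 ELX
0.36825 ELX × 1.0494 = 0.38644155 CYN
0.38644155 CYN × 8.577 = 3.31450917435 PRZ
3.31450917435 PRZ × 0.33964 = 1.125739895976234 IRD
Net change: 1.125739895976234 − 1 = 0.125739895976234 IRD

0.12574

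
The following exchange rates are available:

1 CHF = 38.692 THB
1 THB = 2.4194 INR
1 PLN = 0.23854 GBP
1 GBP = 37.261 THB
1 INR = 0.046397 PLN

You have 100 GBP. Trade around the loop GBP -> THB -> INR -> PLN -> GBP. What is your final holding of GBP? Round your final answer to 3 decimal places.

99.773

100 GBP × 37.261 = 3726.1 THB
3726.1 THB × 2.4194 = 9014.92634 INR
9014.92634 INR × 0.046397 = 418.26553739698 PLN
418.26553739698 PLN × 0.23854 = 99.7730612906756092 GBP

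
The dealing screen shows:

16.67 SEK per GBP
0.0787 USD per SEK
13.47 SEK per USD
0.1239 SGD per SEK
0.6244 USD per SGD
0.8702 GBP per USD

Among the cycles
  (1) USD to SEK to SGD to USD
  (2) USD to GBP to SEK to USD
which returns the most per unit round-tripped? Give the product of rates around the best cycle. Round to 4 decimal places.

(1) 13.47 × 0.1239 × 0.6244 = 1.04208
(2) 0.8702 × 16.67 × 0.0787 = 1.14164
Highest is cycle (2) at 1.1416 (>1, arbitrage).

1.1416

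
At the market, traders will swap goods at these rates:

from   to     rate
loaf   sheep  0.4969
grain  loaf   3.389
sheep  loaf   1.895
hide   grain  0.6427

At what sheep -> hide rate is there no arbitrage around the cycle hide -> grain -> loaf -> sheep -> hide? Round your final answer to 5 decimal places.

0.92396

Known legs of the cycle: 0.6427 × 3.389 × 0.4969 = 1.08230300807
For no arbitrage the full-cycle product must be 1, so the missing rate is 1 / 1.08230300807 ≈ 0.9239557.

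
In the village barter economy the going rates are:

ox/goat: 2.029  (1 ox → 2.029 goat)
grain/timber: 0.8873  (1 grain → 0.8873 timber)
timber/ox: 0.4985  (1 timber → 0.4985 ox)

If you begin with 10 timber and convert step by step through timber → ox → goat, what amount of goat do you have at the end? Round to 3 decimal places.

10.115

10 timber × 0.4985 = 4.985 ox
4.985 ox × 2.029 = 10.114565 goat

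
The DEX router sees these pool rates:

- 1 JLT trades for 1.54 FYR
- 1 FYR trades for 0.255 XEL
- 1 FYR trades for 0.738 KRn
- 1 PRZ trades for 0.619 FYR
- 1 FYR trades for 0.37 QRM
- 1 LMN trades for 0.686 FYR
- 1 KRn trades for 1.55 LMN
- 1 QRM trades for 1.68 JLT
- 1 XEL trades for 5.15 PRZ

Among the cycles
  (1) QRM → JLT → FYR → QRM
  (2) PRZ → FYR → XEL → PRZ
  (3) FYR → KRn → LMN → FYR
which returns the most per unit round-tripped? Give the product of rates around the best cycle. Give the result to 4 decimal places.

0.9573

(1) 1.68 × 1.54 × 0.37 = 0.95726
(2) 0.619 × 0.255 × 5.15 = 0.81290
(3) 0.738 × 1.55 × 0.686 = 0.78472
Highest is cycle (1) at 0.9573 (≤1, no arbitrage).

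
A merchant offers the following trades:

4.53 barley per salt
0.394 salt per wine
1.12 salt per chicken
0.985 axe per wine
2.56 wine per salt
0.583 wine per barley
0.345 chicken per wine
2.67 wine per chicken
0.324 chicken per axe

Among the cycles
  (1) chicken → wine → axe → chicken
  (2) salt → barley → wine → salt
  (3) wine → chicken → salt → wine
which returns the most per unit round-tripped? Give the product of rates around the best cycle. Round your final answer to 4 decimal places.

1.0406

(1) 2.67 × 0.985 × 0.324 = 0.85210
(2) 4.53 × 0.583 × 0.394 = 1.04055
(3) 0.345 × 1.12 × 2.56 = 0.98918
Highest is cycle (2) at 1.0406 (>1, arbitrage).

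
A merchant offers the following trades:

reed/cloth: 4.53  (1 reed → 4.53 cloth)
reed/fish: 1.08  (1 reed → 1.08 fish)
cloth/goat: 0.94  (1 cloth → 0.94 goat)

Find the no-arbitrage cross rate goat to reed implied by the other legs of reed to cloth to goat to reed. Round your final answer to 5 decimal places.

0.23484

Known legs of the cycle: 4.53 × 0.94 = 4.2582
For no arbitrage the full-cycle product must be 1, so the missing rate is 1 / 4.2582 ≈ 0.2348410.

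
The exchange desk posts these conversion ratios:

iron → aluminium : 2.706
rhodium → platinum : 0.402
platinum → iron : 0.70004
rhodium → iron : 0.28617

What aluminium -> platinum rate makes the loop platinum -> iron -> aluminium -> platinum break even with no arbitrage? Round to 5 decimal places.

0.52790

Known legs of the cycle: 0.70004 × 2.706 = 1.89430824
For no arbitrage the full-cycle product must be 1, so the missing rate is 1 / 1.89430824 ≈ 0.5278972.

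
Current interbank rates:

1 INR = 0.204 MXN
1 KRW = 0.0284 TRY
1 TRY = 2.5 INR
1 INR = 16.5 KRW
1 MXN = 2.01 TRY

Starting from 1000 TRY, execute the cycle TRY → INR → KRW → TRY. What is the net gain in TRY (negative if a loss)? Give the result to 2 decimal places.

171.50

1000 TRY × 2.5 = 2500 INR
2500 INR × 16.5 = 41250 KRW
41250 KRW × 0.0284 = 1171.5 TRY
Net change: 1171.5 − 1000 = 171.5 TRY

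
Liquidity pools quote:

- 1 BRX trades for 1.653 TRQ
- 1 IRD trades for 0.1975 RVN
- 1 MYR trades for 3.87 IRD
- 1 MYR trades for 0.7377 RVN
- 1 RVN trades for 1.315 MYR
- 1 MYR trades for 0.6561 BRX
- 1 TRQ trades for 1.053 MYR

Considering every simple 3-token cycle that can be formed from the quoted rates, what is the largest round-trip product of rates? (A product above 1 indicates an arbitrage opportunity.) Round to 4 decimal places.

BRX→TRQ→MYR→BRX: 1.653 × 1.053 × 0.6561 = 1.14201
RVN→MYR→IRD→RVN: 1.315 × 3.87 × 0.1975 = 1.00509
Maximum is BRX→TRQ→MYR→BRX at 1.1420; arbitrage exists.

1.1420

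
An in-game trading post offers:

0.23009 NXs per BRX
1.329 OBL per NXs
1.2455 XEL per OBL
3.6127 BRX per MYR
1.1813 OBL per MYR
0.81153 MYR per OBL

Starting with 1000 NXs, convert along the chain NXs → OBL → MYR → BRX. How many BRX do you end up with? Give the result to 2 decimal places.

1000 NXs × 1.329 = 1329 OBL
1329 OBL × 0.81153 = 1078.52337 MYR
1078.52337 MYR × 3.6127 = 3896.381378799 BRX

3896.38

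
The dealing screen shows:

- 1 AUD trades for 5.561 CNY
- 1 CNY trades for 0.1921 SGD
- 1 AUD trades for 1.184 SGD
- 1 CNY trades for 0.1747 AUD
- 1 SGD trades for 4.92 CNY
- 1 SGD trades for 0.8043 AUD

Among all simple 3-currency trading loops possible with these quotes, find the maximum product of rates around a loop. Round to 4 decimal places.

1.0177

SGD→CNY→AUD→SGD: 4.92 × 0.1747 × 1.184 = 1.01768
SGD→AUD→CNY→SGD: 0.8043 × 5.561 × 0.1921 = 0.85921
Maximum is SGD→CNY→AUD→SGD at 1.0177; arbitrage exists.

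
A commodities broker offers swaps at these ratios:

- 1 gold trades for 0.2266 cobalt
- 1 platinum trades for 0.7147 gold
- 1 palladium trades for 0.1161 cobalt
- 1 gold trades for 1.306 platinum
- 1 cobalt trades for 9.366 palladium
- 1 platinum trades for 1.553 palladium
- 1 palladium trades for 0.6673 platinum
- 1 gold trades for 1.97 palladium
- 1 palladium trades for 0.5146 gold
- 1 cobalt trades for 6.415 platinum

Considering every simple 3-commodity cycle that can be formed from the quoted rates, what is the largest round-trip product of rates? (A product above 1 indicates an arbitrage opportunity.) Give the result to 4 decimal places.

1.1566

palladium→cobalt→platinum→palladium: 0.1161 × 6.415 × 1.553 = 1.15665
gold→cobalt→palladium→gold: 0.2266 × 9.366 × 0.5146 = 1.09215
gold→platinum→palladium→gold: 1.306 × 1.553 × 0.5146 = 1.04372
gold→cobalt→platinum→gold: 0.2266 × 6.415 × 0.7147 = 1.03892
gold→palladium→platinum→gold: 1.97 × 0.6673 × 0.7147 = 0.93953
Maximum is palladium→cobalt→platinum→palladium at 1.1566; arbitrage exists.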